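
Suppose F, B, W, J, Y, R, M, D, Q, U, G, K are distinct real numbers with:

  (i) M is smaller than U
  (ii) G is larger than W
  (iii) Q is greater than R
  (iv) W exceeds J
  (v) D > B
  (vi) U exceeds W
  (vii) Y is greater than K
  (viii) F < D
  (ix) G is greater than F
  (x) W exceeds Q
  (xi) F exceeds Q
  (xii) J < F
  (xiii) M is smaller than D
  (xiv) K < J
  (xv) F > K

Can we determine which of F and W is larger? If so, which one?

Following every chain through W: above W we get U, G; below W we get R, Q, K, J.
F is not reached, and no chain runs the other way from F to W.
So the given relations leave the order of W and F undetermined.

undetermined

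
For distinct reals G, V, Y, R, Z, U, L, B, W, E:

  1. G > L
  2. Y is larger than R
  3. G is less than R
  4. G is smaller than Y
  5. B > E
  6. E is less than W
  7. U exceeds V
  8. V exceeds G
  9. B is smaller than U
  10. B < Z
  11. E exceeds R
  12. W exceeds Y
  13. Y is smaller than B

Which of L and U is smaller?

The relevant relations are L < G; G < R; R < Y; Y < B; B < U.
Chaining these gives L < G < R < Y < B < U.
So L < U; L is the smaller of the two.

L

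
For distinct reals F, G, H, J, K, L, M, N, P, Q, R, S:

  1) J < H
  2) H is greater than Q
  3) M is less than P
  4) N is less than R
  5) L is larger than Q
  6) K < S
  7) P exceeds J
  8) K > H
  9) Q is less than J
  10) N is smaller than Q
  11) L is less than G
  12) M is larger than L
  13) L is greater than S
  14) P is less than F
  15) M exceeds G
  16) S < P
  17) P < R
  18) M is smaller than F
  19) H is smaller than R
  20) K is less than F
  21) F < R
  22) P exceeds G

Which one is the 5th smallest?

K

The consecutive relations fix a unique order: N < Q < J < H < K < S < L < G < M < P < F < R.
The 5th smallest is K.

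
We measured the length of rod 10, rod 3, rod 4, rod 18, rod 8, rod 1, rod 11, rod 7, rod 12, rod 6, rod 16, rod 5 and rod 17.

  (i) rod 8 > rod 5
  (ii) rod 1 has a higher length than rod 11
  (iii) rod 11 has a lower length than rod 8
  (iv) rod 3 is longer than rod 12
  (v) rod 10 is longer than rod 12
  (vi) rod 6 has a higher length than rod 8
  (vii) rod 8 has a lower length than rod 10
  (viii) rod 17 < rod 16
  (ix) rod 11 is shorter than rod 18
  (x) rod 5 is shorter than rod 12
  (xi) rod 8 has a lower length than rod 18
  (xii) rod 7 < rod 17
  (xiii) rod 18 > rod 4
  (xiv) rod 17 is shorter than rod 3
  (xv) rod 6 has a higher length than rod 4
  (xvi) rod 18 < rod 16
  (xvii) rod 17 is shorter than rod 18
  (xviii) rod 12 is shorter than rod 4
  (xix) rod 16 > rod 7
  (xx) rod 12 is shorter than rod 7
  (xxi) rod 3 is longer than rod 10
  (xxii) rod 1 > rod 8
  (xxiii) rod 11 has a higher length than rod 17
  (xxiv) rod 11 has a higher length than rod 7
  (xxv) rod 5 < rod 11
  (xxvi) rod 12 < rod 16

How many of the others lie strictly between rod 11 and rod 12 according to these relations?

2

The relations place rod 12 below rod 11. An element lies strictly between them when it is forced above rod 12 and also forced below rod 11.
Above rod 12: {rod 4, rod 7, rod 17, rod 8, rod 10, rod 1, rod 18, rod 3, rod 6, rod 16}. Below rod 11: {rod 5, rod 7, rod 17}.
Intersection: {rod 7, rod 17} — 2.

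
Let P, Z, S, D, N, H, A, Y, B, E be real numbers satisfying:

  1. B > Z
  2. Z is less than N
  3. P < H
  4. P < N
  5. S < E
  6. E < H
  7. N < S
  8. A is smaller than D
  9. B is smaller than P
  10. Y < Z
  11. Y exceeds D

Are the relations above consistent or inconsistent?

Every relation is compatible with A < D < Y < Z < B < P < N < S < E < H; the set is consistent.

consistent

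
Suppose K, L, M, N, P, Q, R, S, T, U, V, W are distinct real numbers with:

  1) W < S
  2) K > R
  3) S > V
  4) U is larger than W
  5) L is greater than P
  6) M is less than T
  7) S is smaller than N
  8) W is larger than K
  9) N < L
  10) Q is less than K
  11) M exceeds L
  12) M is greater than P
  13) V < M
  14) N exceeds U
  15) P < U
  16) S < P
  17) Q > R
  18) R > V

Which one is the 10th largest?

Piecing the relations together gives one ordering: V < R < Q < K < W < S < P < U < N < L < M < T.
The 10th largest is Q.

Q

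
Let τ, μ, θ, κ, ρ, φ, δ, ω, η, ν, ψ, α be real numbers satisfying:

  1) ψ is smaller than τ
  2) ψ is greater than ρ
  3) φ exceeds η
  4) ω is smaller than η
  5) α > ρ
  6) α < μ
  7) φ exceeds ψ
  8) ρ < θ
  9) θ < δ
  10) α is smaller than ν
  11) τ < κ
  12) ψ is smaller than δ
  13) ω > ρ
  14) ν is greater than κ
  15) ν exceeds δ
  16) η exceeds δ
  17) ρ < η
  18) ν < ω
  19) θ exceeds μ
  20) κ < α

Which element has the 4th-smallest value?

Piecing the relations together gives one ordering: ρ < ψ < τ < κ < α < μ < θ < δ < ν < ω < η < φ.
Counting 4 from the smallest end gives κ.

κ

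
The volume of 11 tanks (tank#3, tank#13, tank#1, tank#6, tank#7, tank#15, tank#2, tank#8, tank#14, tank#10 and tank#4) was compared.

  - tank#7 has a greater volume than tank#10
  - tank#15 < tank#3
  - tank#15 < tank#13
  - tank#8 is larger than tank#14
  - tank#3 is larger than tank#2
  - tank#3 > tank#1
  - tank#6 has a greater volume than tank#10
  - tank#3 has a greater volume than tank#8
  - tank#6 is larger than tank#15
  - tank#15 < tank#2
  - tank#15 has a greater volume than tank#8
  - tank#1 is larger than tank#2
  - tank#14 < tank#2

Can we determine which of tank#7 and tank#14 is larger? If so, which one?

Following every chain through tank#14: above tank#14 we get tank#8, tank#15, tank#2, tank#1, tank#6, tank#13, tank#3.
tank#7 is not reached, and no chain runs the other way from tank#7 to tank#14.
So the given relations leave the order of tank#14 and tank#7 undetermined.

undetermined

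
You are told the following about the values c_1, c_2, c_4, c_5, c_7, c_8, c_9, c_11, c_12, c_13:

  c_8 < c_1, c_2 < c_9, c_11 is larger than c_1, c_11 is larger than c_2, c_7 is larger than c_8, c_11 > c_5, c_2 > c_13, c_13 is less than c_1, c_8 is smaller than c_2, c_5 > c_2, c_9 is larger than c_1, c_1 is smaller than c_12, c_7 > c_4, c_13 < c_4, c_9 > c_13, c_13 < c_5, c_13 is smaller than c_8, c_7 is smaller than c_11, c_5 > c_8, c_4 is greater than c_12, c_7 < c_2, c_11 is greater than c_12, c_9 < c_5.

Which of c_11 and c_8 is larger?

c_11

Link the given pairs in sequence: c_8 < c_1; c_1 < c_12; c_12 < c_4; c_4 < c_7; c_7 < c_2; c_2 < c_9; c_9 < c_5; c_5 < c_11.
Chaining these gives c_8 < c_1 < c_12 < c_4 < c_7 < c_2 < c_9 < c_5 < c_11.
So c_8 < c_11; c_11 is the larger of the two.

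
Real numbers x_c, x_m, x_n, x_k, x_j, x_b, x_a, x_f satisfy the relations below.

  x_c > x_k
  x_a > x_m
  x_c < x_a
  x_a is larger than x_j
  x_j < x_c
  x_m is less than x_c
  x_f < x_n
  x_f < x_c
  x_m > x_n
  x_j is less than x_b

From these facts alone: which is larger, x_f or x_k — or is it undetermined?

Following every chain through x_f: above x_f we get x_n, x_m, x_c, x_a.
x_k is not reached, and no chain runs the other way from x_k to x_f.
So the given relations leave the order of x_f and x_k undetermined.

undetermined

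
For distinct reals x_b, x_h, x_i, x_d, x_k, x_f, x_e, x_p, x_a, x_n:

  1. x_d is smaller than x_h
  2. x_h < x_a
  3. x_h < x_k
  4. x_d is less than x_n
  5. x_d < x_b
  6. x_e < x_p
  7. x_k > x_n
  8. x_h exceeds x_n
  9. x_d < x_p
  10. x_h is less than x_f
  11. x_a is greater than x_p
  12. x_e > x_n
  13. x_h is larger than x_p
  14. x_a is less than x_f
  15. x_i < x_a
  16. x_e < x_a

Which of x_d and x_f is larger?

x_f

Link the given pairs in sequence: x_d < x_n; x_n < x_e; x_e < x_p; x_p < x_h; x_h < x_a; x_a < x_f.
Chaining these gives x_d < x_n < x_e < x_p < x_h < x_a < x_f.
So x_d < x_f; x_f is the larger of the two.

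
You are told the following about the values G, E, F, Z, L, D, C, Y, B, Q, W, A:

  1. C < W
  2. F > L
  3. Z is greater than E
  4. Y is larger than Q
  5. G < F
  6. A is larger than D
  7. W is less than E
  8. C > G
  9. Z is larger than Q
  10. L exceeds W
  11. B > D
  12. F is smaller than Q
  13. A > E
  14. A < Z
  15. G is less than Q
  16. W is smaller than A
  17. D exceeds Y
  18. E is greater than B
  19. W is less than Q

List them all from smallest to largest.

G < C < W < L < F < Q < Y < D < B < E < A < Z

Nothing is placed below G, so it is least; from there G < C; C < W; W < L; L < F; F < Q; Q < Y; Y < D; D < B; B < E; E < A; A < Z, each given directly.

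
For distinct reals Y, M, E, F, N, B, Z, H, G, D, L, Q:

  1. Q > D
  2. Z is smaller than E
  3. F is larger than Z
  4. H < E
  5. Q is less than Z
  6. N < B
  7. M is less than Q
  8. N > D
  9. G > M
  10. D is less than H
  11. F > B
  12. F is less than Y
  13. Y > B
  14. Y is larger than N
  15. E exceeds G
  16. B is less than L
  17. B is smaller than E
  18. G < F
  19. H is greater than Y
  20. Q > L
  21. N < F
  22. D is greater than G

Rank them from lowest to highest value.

The consecutive links are each given: M < G; G < D; D < N; N < B; B < L; L < Q; Q < Z; Z < F; F < Y; Y < H; H < E.

M < G < D < N < B < L < Q < Z < F < Y < H < E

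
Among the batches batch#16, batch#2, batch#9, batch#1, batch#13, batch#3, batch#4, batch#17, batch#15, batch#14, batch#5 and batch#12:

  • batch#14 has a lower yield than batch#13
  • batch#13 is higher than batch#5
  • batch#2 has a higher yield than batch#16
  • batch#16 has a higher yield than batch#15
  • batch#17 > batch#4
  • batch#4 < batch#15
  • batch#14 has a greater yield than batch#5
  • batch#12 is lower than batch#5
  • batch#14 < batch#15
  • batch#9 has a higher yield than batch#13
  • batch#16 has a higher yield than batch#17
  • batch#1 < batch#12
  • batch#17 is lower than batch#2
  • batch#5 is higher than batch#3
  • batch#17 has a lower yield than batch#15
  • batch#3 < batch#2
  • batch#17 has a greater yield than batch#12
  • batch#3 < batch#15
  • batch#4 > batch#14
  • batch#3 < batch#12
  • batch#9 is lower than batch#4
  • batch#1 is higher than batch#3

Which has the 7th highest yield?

Chaining the given pairs: batch#3 < batch#1 < batch#12 < batch#5 < batch#14 < batch#13 < batch#9 < batch#4 < batch#17 < batch#15 < batch#16 < batch#2.
Counting 7 from the largest end gives batch#13.

batch#13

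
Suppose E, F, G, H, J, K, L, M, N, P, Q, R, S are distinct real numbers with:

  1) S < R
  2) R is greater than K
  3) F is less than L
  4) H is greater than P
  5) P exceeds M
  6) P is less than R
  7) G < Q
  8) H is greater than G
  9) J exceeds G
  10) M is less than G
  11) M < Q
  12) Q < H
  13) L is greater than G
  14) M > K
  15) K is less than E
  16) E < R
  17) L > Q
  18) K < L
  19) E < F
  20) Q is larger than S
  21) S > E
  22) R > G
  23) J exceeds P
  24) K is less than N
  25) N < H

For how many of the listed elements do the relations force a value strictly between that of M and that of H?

Chaining upward from M reaches: P, G, J, Q, L, R.
Chaining downward from H reaches: K, N, P, G, E, S, Q.
Strictly between M and H are those in both lists: P, G, Q — 3 elements.

3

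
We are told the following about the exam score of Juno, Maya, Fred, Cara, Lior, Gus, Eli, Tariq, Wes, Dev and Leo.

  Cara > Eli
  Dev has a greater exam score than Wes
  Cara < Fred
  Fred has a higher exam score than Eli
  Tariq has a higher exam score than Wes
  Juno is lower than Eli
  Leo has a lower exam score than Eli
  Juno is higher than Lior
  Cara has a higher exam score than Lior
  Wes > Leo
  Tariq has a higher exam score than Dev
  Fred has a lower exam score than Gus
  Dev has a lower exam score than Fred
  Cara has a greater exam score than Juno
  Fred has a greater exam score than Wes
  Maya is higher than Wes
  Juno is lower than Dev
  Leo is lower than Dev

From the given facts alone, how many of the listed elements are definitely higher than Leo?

8

Directly above Leo: Wes, Dev, Eli.
One step further: Cara, Fred, Maya, Tariq (7 so far).
One step further: Gus (8 so far).
No other element is forced above Leo by the given relations, so the count is 8.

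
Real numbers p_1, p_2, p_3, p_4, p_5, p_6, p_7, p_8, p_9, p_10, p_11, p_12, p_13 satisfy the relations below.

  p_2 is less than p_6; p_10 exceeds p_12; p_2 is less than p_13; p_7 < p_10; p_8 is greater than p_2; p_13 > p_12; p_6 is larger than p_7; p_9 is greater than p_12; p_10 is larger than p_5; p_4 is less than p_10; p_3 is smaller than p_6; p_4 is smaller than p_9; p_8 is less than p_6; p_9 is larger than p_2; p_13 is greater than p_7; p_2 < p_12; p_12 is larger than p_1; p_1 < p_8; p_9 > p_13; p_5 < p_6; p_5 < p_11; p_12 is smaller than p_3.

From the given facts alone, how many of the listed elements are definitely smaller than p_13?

From p_13 the given relations immediately reach p_7, p_2, p_12.
From those, p_1 — 4 in total.
No other element is forced below p_13 by the given relations, so the count is 4.

4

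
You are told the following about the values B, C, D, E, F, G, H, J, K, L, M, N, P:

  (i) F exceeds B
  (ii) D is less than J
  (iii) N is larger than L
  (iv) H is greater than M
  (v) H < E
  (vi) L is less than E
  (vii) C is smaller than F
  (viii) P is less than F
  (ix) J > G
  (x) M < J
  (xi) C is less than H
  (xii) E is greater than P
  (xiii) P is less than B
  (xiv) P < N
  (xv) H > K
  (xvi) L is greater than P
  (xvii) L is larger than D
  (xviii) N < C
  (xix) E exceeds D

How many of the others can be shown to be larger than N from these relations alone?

Directly above N: C.
One step further: H, F (3 so far).
One step further: E (4 so far).
Nothing else is reachable above N; 4 in all.

4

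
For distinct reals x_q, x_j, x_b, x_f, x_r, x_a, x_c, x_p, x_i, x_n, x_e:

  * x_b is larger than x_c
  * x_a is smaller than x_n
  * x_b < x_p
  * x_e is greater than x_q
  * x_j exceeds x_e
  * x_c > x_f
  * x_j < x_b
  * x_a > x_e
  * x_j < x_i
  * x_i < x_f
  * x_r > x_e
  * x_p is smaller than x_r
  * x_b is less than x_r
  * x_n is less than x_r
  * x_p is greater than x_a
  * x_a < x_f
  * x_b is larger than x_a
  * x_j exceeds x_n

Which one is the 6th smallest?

Piecing the relations together gives one ordering: x_q < x_e < x_a < x_n < x_j < x_i < x_f < x_c < x_b < x_p < x_r.
The 6th smallest is x_i.

x_i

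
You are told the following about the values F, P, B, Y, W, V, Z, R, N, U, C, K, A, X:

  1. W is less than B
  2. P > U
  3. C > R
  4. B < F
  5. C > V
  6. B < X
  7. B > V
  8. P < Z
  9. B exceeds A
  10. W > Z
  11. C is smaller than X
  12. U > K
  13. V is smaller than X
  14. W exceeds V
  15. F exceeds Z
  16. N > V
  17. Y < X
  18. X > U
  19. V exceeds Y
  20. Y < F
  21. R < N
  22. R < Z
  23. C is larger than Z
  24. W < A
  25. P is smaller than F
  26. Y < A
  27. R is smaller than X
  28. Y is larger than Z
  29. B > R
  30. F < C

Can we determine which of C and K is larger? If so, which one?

K < U and U < P give K < P.
Then P < Z extends the chain to Z.
Then Z < Y extends the chain to Y.
Then Y < V extends the chain to V.
With V < W: K < U < P < Z < Y < V < W.
With W < A: K < U < P < Z < Y < V < W < A.
With A < B: K < U < P < Z < Y < V < W < A < B.
With B < F: K < U < P < Z < Y < V < W < A < B < F.
Then F < C extends the chain to C.
So C is larger.

C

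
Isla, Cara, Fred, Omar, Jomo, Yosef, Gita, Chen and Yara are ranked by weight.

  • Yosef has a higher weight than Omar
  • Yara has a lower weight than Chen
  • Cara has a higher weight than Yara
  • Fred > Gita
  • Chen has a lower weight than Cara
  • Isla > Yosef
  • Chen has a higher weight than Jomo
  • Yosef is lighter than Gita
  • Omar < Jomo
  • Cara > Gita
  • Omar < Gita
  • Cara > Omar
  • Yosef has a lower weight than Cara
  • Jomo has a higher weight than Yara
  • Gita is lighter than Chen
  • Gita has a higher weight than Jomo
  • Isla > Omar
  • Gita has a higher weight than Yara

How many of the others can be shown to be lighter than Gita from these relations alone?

The elements the relations force below Gita are Omar, Yosef, Yara, Jomo — no chain reaches any other.
That is 4.

4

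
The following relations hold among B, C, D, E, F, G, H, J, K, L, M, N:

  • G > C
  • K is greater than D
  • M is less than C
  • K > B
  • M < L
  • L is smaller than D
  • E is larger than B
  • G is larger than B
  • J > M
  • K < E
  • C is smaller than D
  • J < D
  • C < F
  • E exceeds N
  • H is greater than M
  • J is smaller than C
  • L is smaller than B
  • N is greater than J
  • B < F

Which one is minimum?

M

Chaining upward from M: directly above it, J, C, L, H; then N, D, B, F, G; then K, E.
That covers every other element, and nothing is given below M, so M is the minimum.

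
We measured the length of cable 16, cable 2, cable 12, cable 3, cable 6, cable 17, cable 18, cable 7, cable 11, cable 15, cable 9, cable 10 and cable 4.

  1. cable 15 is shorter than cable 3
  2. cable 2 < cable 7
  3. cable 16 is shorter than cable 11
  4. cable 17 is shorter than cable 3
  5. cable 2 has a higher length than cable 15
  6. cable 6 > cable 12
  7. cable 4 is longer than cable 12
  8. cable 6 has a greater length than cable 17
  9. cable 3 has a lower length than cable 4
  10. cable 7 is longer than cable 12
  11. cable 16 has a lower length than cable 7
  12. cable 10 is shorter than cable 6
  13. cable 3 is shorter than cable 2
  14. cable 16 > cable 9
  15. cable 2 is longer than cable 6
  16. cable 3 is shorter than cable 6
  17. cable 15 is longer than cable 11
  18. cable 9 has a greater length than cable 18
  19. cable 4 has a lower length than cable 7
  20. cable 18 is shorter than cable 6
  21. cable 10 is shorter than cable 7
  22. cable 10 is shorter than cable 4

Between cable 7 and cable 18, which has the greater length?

Following the relations from cable 18: cable 18 < cable 9 < cable 16 < cable 11 < cable 15 < cable 3 < cable 6 < cable 2 < cable 7.
So cable 18 < cable 7; cable 7 is the longer of the two.

cable 7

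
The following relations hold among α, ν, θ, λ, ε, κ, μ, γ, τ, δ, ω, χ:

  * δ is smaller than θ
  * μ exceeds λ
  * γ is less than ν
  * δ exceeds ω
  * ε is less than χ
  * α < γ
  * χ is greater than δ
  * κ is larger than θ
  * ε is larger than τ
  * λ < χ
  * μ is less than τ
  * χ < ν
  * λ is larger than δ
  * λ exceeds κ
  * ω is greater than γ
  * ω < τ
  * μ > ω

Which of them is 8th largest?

θ

Chaining the given pairs: α < γ < ω < δ < θ < κ < λ < μ < τ < ε < χ < ν.
The 8th largest is θ.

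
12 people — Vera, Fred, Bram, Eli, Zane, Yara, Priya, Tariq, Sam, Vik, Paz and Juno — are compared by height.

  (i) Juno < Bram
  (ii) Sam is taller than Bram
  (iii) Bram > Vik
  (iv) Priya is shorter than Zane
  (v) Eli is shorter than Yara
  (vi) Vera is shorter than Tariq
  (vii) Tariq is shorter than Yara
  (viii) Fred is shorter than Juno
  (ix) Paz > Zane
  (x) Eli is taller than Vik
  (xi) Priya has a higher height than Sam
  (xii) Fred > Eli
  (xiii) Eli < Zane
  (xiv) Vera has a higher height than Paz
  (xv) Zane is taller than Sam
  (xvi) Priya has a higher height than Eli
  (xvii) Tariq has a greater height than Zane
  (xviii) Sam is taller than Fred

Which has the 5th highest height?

Zane

Piecing the relations together gives one ordering: Vik < Eli < Fred < Juno < Bram < Sam < Priya < Zane < Paz < Vera < Tariq < Yara.
Counting 5 from the largest end gives Zane.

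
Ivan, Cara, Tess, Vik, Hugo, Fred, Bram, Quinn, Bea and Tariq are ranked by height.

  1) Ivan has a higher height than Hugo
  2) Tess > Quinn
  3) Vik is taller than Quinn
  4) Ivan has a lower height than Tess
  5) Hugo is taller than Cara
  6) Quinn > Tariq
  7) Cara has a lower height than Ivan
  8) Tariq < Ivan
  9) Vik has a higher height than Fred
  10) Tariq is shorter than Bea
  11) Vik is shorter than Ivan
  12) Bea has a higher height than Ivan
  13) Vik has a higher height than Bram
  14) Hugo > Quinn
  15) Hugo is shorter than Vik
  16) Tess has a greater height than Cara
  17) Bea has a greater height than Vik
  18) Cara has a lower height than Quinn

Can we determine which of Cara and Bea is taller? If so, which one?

Cara < Quinn < Hugo < Vik < Ivan < Bea, by transitivity through Quinn, Hugo, Vik, Ivan.
So Bea is taller.

Bea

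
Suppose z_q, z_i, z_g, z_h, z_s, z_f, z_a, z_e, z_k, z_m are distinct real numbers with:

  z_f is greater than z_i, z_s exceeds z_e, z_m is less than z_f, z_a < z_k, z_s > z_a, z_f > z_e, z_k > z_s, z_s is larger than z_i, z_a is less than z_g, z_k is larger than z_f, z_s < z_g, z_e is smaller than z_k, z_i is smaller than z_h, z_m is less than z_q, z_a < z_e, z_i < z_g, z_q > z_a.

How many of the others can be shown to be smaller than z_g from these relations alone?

From z_g the given relations immediately reach z_a, z_i, z_s.
From those, z_e — 4 in total.
No other element is forced below z_g by the given relations, so the count is 4.

4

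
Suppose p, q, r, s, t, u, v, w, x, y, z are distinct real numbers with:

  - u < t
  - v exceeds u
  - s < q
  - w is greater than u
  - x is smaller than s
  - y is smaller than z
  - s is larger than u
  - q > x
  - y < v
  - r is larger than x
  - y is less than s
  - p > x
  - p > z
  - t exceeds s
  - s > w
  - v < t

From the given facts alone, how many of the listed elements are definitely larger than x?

From x the given relations immediately reach r, s, p, q.
From those, t — 5 in total.
Nothing else is reachable above x; 5 in all.

5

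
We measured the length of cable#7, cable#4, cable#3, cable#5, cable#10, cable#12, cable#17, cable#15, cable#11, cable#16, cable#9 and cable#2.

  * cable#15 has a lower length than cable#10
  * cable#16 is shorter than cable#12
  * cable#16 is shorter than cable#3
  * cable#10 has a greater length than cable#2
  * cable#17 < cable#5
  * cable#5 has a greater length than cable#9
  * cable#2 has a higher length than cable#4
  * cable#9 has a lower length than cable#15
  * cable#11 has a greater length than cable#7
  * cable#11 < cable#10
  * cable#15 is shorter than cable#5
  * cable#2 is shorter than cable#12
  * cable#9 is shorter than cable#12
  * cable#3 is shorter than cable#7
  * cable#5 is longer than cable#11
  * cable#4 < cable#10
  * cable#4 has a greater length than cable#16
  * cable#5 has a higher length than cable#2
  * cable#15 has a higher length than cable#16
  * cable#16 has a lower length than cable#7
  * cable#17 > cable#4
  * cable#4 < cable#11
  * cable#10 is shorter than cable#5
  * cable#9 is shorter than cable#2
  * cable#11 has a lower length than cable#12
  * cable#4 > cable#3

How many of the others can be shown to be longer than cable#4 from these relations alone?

6

Directly above cable#4: cable#17, cable#11, cable#2, cable#10.
One step further: cable#5, cable#12 (6 so far).
Nothing else is reachable above cable#4; 6 in all.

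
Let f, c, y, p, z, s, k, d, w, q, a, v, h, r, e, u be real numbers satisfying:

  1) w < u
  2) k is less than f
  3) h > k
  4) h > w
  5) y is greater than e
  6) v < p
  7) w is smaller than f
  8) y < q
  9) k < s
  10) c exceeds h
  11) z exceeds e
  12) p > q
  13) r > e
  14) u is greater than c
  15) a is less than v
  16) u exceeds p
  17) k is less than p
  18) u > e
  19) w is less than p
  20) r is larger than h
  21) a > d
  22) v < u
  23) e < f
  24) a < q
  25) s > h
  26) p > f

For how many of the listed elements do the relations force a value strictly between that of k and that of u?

4

Chaining upward from k reaches: h, f, c, s, r, p.
Chaining downward from u reaches: d, e, w, h, a, y, q, v, f, c, p.
Strictly between k and u are those in both lists: h, f, c, p — 4 elements.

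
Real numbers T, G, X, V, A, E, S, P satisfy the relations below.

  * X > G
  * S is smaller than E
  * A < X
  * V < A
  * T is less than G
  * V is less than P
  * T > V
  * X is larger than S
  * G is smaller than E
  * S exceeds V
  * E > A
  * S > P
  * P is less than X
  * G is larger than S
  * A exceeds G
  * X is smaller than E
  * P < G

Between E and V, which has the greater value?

E

V < S and S < G give V < G.
Then G < A extends the chain to A.
Then A < X extends the chain to X.
Then X < E extends the chain to E.
So V < E; E is the larger of the two.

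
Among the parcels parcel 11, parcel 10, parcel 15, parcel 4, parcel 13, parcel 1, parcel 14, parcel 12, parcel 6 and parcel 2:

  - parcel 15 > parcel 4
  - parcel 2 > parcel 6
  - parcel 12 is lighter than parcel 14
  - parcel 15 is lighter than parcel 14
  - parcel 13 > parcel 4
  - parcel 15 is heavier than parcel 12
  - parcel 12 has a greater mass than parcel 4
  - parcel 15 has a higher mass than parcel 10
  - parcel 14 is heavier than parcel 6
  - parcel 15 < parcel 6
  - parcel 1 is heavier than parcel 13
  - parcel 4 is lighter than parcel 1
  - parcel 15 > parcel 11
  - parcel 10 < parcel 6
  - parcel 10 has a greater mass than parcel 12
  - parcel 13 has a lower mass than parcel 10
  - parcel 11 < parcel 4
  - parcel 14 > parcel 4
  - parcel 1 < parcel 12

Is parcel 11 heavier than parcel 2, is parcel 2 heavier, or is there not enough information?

The relevant relations are parcel 11 < parcel 4; parcel 4 < parcel 13; parcel 13 < parcel 1; parcel 1 < parcel 12; parcel 12 < parcel 10; parcel 10 < parcel 15; parcel 15 < parcel 6; parcel 6 < parcel 2.
Together: parcel 11 < parcel 4 < parcel 13 < parcel 1 < parcel 12 < parcel 10 < parcel 15 < parcel 6 < parcel 2.
So parcel 2 is heavier.

parcel 2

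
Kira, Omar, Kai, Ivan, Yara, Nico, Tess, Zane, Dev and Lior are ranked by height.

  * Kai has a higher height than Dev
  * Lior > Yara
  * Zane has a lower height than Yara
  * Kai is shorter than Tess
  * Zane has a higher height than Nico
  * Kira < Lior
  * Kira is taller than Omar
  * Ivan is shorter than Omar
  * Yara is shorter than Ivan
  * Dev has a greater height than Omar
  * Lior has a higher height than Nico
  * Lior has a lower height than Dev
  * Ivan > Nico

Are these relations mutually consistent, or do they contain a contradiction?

The single ordering Nico < Zane < Yara < Ivan < Omar < Kira < Lior < Dev < Kai < Tess satisfies every listed relation, so no contradiction arises.

consistent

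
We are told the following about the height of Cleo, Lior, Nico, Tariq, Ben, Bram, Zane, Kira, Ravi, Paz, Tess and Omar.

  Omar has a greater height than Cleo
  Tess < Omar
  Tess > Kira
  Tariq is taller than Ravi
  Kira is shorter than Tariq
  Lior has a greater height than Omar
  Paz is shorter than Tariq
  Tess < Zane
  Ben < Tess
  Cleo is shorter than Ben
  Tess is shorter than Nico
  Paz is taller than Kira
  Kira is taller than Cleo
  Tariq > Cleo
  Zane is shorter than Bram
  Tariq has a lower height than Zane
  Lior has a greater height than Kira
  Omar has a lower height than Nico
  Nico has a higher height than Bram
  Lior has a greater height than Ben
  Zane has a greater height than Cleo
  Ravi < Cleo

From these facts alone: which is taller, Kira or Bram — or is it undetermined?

Bram

Kira < Paz < Tariq < Zane < Bram, by transitivity through Paz, Tariq, Zane.
So Bram is taller.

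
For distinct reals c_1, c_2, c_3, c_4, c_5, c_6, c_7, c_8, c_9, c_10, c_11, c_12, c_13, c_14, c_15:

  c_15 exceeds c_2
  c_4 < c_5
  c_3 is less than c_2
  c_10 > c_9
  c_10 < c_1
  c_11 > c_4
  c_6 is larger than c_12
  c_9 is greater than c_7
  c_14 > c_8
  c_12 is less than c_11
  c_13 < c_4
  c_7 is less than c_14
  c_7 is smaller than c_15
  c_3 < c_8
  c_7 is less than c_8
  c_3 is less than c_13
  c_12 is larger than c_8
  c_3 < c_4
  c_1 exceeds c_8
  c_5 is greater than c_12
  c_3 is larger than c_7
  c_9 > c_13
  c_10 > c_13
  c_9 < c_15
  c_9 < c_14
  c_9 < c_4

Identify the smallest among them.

c_7

Chaining upward from c_7: directly above it, c_3, c_8, c_9, c_14, c_15; then c_13, c_12, c_4, c_10, c_1, c_2; then c_6, c_11, c_5.
That covers every other element, and nothing is given below c_7, so c_7 is the smallest.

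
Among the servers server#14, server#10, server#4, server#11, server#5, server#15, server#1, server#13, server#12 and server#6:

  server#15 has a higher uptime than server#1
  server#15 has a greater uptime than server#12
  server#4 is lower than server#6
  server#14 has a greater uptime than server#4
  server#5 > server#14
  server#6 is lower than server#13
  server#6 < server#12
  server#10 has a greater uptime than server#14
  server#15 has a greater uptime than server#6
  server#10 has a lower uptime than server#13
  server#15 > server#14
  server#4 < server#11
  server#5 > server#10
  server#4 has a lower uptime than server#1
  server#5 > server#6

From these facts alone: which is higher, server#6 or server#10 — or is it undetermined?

Following every chain through server#6: above server#6 we get server#5, server#12, server#15, server#13; below server#6 we get server#4.
server#10 is not reached, and no chain runs the other way from server#10 to server#6.
So the given relations leave the order of server#6 and server#10 undetermined.

undetermined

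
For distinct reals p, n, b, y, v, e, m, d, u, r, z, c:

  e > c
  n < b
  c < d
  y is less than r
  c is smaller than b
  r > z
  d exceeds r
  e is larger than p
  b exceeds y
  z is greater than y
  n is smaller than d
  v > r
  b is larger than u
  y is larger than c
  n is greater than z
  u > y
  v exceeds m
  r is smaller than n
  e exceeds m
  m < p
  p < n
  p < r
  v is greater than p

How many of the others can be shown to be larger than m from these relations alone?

From m the given relations immediately reach p, e, v.
From those, r, n — 5 in total.
From those, b, d — 7 in total.
Nothing else is reachable above m; 7 in all.

7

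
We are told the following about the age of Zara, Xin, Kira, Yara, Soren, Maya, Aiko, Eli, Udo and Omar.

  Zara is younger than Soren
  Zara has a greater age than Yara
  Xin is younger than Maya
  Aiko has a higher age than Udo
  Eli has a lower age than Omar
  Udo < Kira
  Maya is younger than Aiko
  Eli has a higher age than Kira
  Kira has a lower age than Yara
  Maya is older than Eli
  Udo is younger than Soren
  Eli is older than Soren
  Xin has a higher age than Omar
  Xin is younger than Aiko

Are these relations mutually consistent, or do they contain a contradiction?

consistent

The single ordering Udo < Kira < Yara < Zara < Soren < Eli < Omar < Xin < Maya < Aiko satisfies every listed relation, so no contradiction arises.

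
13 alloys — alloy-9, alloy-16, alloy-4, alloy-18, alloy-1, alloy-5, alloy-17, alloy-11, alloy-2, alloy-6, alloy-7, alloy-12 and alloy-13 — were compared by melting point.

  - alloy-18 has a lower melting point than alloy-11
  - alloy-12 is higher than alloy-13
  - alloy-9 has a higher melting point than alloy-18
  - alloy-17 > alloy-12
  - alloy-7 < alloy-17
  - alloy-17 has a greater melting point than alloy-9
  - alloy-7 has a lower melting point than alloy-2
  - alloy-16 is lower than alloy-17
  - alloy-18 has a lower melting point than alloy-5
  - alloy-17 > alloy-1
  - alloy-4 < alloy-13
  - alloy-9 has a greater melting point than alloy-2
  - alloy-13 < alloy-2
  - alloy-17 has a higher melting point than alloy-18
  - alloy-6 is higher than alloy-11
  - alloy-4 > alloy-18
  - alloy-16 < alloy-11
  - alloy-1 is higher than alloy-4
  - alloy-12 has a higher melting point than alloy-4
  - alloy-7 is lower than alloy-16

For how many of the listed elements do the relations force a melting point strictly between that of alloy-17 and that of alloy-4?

5

The relations place alloy-4 below alloy-17. An element lies strictly between them when it is forced above alloy-4 and also forced below alloy-17.
Above alloy-4: {alloy-13, alloy-12, alloy-1, alloy-2, alloy-9}. Below alloy-17: {alloy-18, alloy-13, alloy-7, alloy-12, alloy-1, alloy-16, alloy-2, alloy-9}.
Intersection: {alloy-13, alloy-12, alloy-1, alloy-2, alloy-9} — 5.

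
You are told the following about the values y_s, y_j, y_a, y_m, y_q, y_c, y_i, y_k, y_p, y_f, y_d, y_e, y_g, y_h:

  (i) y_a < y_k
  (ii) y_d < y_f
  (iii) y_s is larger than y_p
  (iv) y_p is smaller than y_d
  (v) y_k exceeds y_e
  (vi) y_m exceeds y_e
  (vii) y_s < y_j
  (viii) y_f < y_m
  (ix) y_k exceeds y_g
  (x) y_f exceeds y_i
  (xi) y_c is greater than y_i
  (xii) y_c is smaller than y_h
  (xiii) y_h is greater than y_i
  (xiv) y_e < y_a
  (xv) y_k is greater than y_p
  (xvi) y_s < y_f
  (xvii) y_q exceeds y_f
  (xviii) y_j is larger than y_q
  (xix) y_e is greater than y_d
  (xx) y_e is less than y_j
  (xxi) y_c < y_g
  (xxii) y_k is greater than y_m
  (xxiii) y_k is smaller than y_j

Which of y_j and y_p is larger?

y_j

Following the relations from y_p: y_p < y_d < y_e < y_a < y_k < y_j.
So y_p < y_j; y_j is the larger of the two.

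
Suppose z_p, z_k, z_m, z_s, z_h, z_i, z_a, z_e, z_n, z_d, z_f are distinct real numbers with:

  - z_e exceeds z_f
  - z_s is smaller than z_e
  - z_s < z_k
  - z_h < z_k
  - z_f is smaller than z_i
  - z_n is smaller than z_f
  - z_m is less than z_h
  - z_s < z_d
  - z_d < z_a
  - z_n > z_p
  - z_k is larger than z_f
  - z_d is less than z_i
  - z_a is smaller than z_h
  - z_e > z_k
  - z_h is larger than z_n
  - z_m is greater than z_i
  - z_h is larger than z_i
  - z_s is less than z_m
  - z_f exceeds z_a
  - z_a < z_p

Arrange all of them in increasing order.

Each adjacent pair is fixed by a given relation: z_s < z_d; z_d < z_a; z_a < z_p; z_p < z_n; z_n < z_f; z_f < z_i; z_i < z_m; z_m < z_h; z_h < z_k; z_k < z_e. Chaining them end to end gives the full order.

z_s < z_d < z_a < z_p < z_n < z_f < z_i < z_m < z_h < z_k < z_e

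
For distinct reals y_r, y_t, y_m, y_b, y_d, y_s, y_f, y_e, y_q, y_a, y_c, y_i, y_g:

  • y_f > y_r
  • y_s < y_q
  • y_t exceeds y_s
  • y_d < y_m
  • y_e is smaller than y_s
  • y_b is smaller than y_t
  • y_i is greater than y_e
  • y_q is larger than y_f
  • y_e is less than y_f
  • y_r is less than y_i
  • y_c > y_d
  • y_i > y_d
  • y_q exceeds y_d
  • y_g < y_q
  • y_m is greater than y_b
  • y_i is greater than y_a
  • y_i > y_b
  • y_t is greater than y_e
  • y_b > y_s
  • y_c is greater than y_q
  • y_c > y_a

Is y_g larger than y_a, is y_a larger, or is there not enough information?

Following every chain through y_g: above y_g we get y_q, y_c.
y_a is not reached, and no chain runs the other way from y_a to y_g.
So the given relations leave the order of y_g and y_a undetermined.

undetermined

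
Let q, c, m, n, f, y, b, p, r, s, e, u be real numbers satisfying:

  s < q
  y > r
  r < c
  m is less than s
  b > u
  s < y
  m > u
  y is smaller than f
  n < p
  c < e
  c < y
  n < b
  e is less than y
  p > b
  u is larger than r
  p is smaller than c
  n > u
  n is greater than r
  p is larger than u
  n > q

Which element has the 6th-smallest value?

n

Piecing the relations together gives one ordering: r < u < m < s < q < n < b < p < c < e < y < f.
Counting 6 from the smallest end gives n.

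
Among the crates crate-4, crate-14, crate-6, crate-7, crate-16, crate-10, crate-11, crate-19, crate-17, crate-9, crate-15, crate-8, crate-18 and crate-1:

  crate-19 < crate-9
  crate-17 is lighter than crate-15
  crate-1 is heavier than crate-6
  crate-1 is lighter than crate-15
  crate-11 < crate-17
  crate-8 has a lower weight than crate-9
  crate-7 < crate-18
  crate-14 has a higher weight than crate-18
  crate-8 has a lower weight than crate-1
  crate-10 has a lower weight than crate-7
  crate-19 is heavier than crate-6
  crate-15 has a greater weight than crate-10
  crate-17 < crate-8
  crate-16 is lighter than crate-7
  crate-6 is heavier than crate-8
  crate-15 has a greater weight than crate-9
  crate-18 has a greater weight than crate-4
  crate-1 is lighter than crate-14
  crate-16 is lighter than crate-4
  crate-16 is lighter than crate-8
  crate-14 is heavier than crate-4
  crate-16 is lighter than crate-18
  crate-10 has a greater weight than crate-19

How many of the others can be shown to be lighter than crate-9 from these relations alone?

Directly below crate-9: crate-8, crate-19.
One step further: crate-16, crate-17, crate-6 (5 so far).
One step further: crate-11 (6 so far).
Nothing else is reachable below crate-9; 6 in all.

6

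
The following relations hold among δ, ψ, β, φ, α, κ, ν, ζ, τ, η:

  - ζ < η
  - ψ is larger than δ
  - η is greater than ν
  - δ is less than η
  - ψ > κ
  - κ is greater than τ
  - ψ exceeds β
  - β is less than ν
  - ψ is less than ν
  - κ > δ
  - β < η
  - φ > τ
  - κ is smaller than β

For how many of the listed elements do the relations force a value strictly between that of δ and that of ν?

3

The relations place δ below ν. An element lies strictly between them when it is forced above δ and also forced below ν.
Above δ: {κ, β, ψ, η}. Below ν: {τ, κ, β, ψ}.
Intersection: {κ, β, ψ} — 3.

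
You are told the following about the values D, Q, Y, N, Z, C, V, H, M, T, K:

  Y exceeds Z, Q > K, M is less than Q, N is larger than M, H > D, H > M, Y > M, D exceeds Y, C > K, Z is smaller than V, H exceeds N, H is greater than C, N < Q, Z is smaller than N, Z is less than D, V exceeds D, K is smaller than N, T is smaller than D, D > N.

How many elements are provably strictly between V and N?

The relations place N below V. An element lies strictly between them when it is forced above N and also forced below V.
Above N: {Q, D, H}. Below V: {K, M, T, Z, Y, D}.
Intersection: {D} — 1.

1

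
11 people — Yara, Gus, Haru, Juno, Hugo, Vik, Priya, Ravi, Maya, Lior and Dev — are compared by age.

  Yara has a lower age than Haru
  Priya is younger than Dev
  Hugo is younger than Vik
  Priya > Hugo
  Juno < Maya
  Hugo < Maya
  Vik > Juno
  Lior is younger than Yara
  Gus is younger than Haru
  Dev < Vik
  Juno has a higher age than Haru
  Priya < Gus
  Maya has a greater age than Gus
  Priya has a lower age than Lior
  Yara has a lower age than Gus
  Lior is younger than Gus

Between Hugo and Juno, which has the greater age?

The relevant relations are Hugo < Priya; Priya < Lior; Lior < Yara; Yara < Gus; Gus < Haru; Haru < Juno.
Together: Hugo < Priya < Lior < Yara < Gus < Haru < Juno.
So Hugo < Juno; Juno is the older of the two.

Juno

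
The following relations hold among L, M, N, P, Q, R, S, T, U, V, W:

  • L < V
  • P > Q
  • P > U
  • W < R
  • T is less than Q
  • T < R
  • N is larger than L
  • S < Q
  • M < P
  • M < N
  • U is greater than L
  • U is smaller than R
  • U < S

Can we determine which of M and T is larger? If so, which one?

Following every chain through M: above M we get P, N.
T is not reached, and no chain runs the other way from T to M.
So the given relations leave the order of M and T undetermined.

undetermined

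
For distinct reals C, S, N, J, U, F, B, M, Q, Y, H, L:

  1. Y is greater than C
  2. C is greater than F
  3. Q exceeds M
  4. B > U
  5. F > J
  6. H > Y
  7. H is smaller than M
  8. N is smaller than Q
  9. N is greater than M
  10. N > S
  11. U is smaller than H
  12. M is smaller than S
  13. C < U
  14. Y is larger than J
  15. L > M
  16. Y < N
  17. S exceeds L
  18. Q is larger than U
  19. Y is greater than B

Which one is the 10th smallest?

The consecutive relations fix a unique order: J < F < C < U < B < Y < H < M < L < S < N < Q.
Counting 10 from the smallest end gives S.

S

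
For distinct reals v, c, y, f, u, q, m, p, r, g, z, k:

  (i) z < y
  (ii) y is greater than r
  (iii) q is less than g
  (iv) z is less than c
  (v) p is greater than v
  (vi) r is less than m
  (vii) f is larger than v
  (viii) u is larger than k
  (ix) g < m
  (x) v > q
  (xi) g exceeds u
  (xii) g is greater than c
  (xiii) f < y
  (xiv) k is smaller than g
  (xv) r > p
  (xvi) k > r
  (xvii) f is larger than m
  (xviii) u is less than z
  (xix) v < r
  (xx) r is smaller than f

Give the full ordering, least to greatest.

Each adjacent pair is fixed by a given relation: q < v; v < p; p < r; r < k; k < u; u < z; z < c; c < g; g < m; m < f; f < y. Chaining them end to end gives the full order.

q < v < p < r < k < u < z < c < g < m < f < y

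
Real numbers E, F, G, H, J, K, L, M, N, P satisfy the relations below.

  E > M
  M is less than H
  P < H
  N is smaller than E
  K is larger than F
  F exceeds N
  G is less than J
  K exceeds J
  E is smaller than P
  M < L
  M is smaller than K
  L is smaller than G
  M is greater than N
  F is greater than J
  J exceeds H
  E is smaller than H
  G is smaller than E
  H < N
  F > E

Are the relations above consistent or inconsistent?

inconsistent

Chaining the given relations yields N < M < L < G < E < P < H, so N < H. But one relation states H < N. These cannot both hold.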